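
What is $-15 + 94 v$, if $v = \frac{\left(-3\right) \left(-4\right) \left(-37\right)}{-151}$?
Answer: $\frac{39471}{151} \approx 261.4$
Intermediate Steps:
$v = \frac{444}{151}$ ($v = 12 \left(-37\right) \left(- \frac{1}{151}\right) = \left(-444\right) \left(- \frac{1}{151}\right) = \frac{444}{151} \approx 2.9404$)
$-15 + 94 v = -15 + 94 \cdot \frac{444}{151} = -15 + \frac{41736}{151} = \frac{39471}{151}$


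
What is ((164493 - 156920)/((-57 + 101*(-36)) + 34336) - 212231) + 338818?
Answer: 3879013014/30643 ≈ 1.2659e+5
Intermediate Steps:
((164493 - 156920)/((-57 + 101*(-36)) + 34336) - 212231) + 338818 = (7573/((-57 - 3636) + 34336) - 212231) + 338818 = (7573/(-3693 + 34336) - 212231) + 338818 = (7573/30643 - 212231) + 338818 = -6503386960/30643 + 338818 = 3879013014/30643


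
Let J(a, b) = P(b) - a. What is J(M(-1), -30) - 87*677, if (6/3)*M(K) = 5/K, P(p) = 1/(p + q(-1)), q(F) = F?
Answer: -3651585/62 ≈ -58897.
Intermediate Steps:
P(p) = 1/(-1 + p) (P(p) = 1/(p - 1) = 1/(-1 + p))
M(K) = 5/(2*K) (M(K) = (5/K)/2 = 5/(2*K))
J(a, b) = 1/(-1 + b) - a
J(M(-1), -30) - 87*677 = (1 - (5/2)/(-1)*(-1 - 30))/(-1 - 30) - 87*677 = (1 - 1*(5/2)*(-1)*(-31))/(-31) - 58899 = -(1 - 1*(-5/2)*(-31))/31 - 58899 = -(1 - 155/2)/31 - 58899 = -1/31*(-153/2) - 58899 = 153/62 - 58899 = -3651585/62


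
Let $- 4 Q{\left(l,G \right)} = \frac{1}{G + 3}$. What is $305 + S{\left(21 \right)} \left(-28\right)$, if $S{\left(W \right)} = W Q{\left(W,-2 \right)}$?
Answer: $452$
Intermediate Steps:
$Q{\left(l,G \right)} = - \frac{1}{4 \left(3 + G\right)}$ ($Q{\left(l,G \right)} = - \frac{1}{4 \left(G + 3\right)} = - \frac{1}{4 \left(3 + G\right)}$)
$S{\left(W \right)} = - \frac{W}{4}$ ($S{\left(W \right)} = W \left(- \frac{1}{12 + 4 \left(-2\right)}\right) = W \left(- \frac{1}{12 - 8}\right) = W \left(- \frac{1}{4}\right) = - \frac{W}{4}$)
$305 + S{\left(21 \right)} \left(-28\right) = 305 + \left(- \frac{1}{4}\right) 21 \left(-28\right) = 305 - -147 = 305 + 147 = 452$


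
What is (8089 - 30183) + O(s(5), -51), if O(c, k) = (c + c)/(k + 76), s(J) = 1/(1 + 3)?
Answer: -1104699/50 ≈ -22094.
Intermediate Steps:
s(J) = 1/4
O(c, k) = 2*c/(76 + k) (O(c, k) = (2*c)/(76 + k) = 2*c/(76 + k))
(8089 - 30183) + O(s(5), -51) = (8089 - 30183) + 2*(1/4)/(76 - 51) = -22094 + 2*(1/4)/25 = -22094 + 2*(1/4)*(1/25) = -22094 + 1/50 = -1104699/50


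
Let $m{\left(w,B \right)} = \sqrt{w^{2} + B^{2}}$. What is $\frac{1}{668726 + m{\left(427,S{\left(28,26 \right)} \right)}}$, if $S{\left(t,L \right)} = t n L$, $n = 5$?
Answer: $\frac{668726}{447181031147} - \frac{7 \sqrt{274121}}{447181031147} \approx 1.4872 \cdot 10^{-6}$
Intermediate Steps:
$S{\left(t,L \right)} = 5 L t$ ($S{\left(t,L \right)} = t 5 L = 5 t L = 5 L t$)
$m{\left(w,B \right)} = \sqrt{B^{2} + w^{2}}$
$\frac{1}{668726 + m{\left(427,S{\left(28,26 \right)} \right)}} = \frac{1}{668726 + \sqrt{\left(5 \cdot 26 \cdot 28\right)^{2} + 427^{2}}} = \frac{1}{668726 + \sqrt{3640^{2} + 182329}} = \frac{1}{668726 + \sqrt{13249600 + 182329}} = \frac{1}{668726 + \sqrt{13431929}} = \frac{1}{668726 + 7 \sqrt{274121}}$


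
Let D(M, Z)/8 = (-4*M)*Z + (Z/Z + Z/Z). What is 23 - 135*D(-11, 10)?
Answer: -477337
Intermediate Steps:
D(M, Z) = 16 - 32*M*Z (D(M, Z) = 8*((-4*M)*Z + (Z/Z + Z/Z)) = 8*(-4*M*Z + (1 + 1)) = 8*(-4*M*Z + 2) = 8*(2 - 4*M*Z) = 16 - 32*M*Z)
23 - 135*D(-11, 10) = 23 - 135*(16 - 32*(-11)*10) = 23 - 135*(16 + 3520) = 23 - 135*3536 = 23 - 477360 = -477337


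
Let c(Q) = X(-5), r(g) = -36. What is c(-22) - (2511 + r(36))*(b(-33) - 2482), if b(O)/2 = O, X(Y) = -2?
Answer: 6306298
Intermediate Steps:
b(O) = 2*O
c(Q) = -2
c(-22) - (2511 + r(36))*(b(-33) - 2482) = -2 - (2511 - 36)*(2*(-33) - 2482) = -2 - 2475*(-66 - 2482) = -2 - 2475*(-2548) = -2 - 1*(-6306300) = -2 + 6306300 = 6306298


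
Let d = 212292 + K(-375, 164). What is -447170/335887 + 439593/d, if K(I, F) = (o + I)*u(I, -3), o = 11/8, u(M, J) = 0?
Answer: 17574320117/23768707668 ≈ 0.73939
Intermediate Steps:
o = 11/8 (o = 11*(⅛) = 11/8 ≈ 1.3750)
K(I, F) = 0 (K(I, F) = (11/8 + I)*0 = 0)
d = 212292 (d = 212292 + 0 = 212292)
-447170/335887 + 439593/d = -447170/335887 + 439593/212292 = -447170*1/335887 + 439593*(1/212292) = -447170/335887 + 146531/70764 = 17574320117/23768707668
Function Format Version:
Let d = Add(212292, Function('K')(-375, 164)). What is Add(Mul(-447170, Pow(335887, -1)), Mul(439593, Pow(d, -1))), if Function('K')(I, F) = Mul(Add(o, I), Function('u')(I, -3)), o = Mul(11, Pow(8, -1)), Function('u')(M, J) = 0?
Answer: Rational(17574320117, 23768707668) ≈ 0.73939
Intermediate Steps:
o = Rational(11, 8) (o = Mul(11, Rational(1, 8)) = Rational(11, 8) ≈ 1.3750)
Function('K')(I, F) = 0 (Function('K')(I, F) = Mul(Add(Rational(11, 8), I), 0) = 0)
d = 212292 (d = Add(212292, 0) = 212292)
Add(Mul(-447170, Pow(335887, -1)), Mul(439593, Pow(d, -1))) = Add(Mul(-447170, Pow(335887, -1)), Mul(439593, Pow(212292, -1))) = Add(Mul(-447170, Rational(1, 335887)), Mul(439593, Rational(1, 212292))) = Add(Rational(-447170, 335887), Rational(146531, 70764)) = Rational(17574320117, 23768707668)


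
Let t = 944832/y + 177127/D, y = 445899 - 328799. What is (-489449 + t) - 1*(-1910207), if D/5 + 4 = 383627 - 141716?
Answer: 10061621146135391/7081827425 ≈ 1.4208e+6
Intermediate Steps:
D = 1209535 (D = -20 + 5*(383627 - 141716) = -20 + 5*241911 = -20 + 1209555 = 1209535)
y = 117100
t = 58177447241/7081827425 (t = 944832/117100 + 177127/1209535 = 944832*(1/117100) + 177127*(1/1209535) = 236208/29275 + 177127/1209535 = 58177447241/7081827425 ≈ 8.2150)
(-489449 + t) - 1*(-1910207) = (-489449 + 58177447241/7081827425) - 1*(-1910207) = -3466135173891584/7081827425 + 1910207 = 10061621146135391/7081827425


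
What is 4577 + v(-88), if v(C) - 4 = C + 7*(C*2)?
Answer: 3261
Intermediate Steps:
v(C) = 4 + 15*C (v(C) = 4 + (C + 7*(C*2)) = 4 + (C + 7*(2*C)) = 4 + (C + 14*C) = 4 + 15*C)
4577 + v(-88) = 4577 + (4 + 15*(-88)) = 4577 + (4 - 1320) = 4577 - 1316 = 3261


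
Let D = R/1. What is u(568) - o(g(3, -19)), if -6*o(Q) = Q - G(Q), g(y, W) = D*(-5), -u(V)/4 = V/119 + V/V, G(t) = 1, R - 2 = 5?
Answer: -3462/119 ≈ -29.092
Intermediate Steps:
R = 7 (R = 2 + 5 = 7)
D = 7 (D = 7/1 = 7*1 = 7)
u(V) = -4 - 4*V/119 (u(V) = -4*(V/119 + V/V) = -4*(V*(1/119) + 1) = -4*(V/119 + 1) = -4*(1 + V/119) = -4 - 4*V/119)
g(y, W) = -35 (g(y, W) = 7*(-5) = -35)
o(Q) = ⅙ - Q/6 (o(Q) = -(Q - 1*1)/6 = -(Q - 1)/6 = -(-1 + Q)/6 = ⅙ - Q/6)
u(568) - o(g(3, -19)) = (-4 - 4/119*568) - (⅙ - ⅙*(-35)) = (-4 - 2272/119) - (⅙ + 35/6) = -2748/119 - 1*6 = -2748/119 - 6 = -3462/119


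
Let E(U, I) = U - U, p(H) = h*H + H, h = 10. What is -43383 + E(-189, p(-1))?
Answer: -43383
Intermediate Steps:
p(H) = 11*H (p(H) = 10*H + H = 11*H)
E(U, I) = 0
-43383 + E(-189, p(-1)) = -43383 + 0 = -43383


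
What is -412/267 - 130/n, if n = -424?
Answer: -69989/56604 ≈ -1.2365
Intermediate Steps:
-412/267 - 130/n = -412/267 - 130/(-424) = -412*1/267 - 130*(-1/424) = -412/267 + 65/212 = -69989/56604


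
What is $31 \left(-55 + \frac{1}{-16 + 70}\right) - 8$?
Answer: $- \frac{92471}{54} \approx -1712.4$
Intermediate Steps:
$31 \left(-55 + \frac{1}{-16 + 70}\right) - 8 = 31 \left(-55 + \frac{1}{54}\right) - 8 = 31 \left(- \frac{2969}{54}\right) - 8 = - \frac{92039}{54} - 8 = - \frac{92471}{54}$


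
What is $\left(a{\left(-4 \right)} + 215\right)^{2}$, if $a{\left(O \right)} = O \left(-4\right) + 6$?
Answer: $56169$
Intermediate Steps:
$a{\left(O \right)} = 6 - 4 O$ ($a{\left(O \right)} = - 4 O + 6 = 6 - 4 O$)
$\left(a{\left(-4 \right)} + 215\right)^{2} = \left(\left(6 - -16\right) + 215\right)^{2} = \left(\left(6 + 16\right) + 215\right)^{2} = \left(22 + 215\right)^{2} = 237^{2} = 56169$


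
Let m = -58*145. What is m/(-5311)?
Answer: 8410/5311 ≈ 1.5835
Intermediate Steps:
m = -8410
m/(-5311) = -8410/(-5311) = -8410*(-1/5311) = 8410/5311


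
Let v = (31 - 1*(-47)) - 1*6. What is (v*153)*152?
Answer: 1674432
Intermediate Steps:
v = 72 (v = (31 + 47) - 6 = 78 - 6 = 72)
(v*153)*152 = (72*153)*152 = 11016*152 = 1674432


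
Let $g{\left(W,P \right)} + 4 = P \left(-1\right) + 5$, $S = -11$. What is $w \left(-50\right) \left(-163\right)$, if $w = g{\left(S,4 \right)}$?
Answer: $-24450$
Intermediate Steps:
$g{\left(W,P \right)} = 1 - P$ ($g{\left(W,P \right)} = -4 + \left(P \left(-1\right) + 5\right) = -4 - \left(-5 + P\right) = 1 - P$)
$w = -3$ ($w = 1 - 4 = -3$)
$w \left(-50\right) \left(-163\right) = \left(-3\right) \left(-50\right) \left(-163\right) = 150 \left(-163\right) = -24450$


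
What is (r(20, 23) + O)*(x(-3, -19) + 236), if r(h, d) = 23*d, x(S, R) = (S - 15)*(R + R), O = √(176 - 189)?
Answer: 486680 + 920*I*√13 ≈ 4.8668e+5 + 3317.1*I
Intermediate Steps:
O = I*√13 (O = √(-13) = I*√13 ≈ 3.6056*I)
x(S, R) = 2*R*(-15 + S) (x(S, R) = (-15 + S)*(2*R) = 2*R*(-15 + S))
(r(20, 23) + O)*(x(-3, -19) + 236) = (23*23 + I*√13)*(2*(-19)*(-15 - 3) + 236) = (529 + I*√13)*(2*(-19)*(-18) + 236) = (529 + I*√13)*(684 + 236) = (529 + I*√13)*920 = 486680 + 920*I*√13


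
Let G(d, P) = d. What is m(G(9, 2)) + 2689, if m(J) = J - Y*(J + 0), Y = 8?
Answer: 2626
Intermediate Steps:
m(J) = -7*J (m(J) = J - 8*(J + 0) = J - 8*J = -7*J)
m(G(9, 2)) + 2689 = -7*9 + 2689 = -63 + 2689 = 2626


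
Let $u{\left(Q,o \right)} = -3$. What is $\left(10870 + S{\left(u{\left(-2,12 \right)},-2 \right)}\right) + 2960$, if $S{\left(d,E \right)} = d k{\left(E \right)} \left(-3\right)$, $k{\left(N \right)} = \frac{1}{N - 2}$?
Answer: $\frac{55311}{4} \approx 13828.0$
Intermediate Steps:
$k{\left(N \right)} = \frac{1}{-2 + N}$
$S{\left(d,E \right)} = - \frac{3 d}{-2 + E}$ ($S{\left(d,E \right)} = \frac{d}{-2 + E} \left(-3\right) = - \frac{3 d}{-2 + E}$)
$\left(10870 + S{\left(u{\left(-2,12 \right)},-2 \right)}\right) + 2960 = \left(10870 - - \frac{9}{-2 - 2}\right) + 2960 = \left(10870 - - \frac{9}{-4}\right) + 2960 = \left(10870 - \left(-9\right) \left(- \frac{1}{4}\right)\right) + 2960 = \left(10870 - \frac{9}{4}\right) + 2960 = \frac{43471}{4} + 2960 = \frac{55311}{4}$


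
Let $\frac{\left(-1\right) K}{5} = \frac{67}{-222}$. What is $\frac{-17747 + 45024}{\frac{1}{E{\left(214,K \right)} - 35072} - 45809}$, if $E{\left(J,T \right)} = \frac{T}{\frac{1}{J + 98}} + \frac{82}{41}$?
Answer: $- \frac{34919197090}{58643307567} \approx -0.59545$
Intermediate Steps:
$K = \frac{335}{222}$ ($K = - 5 \frac{67}{-222} = - 5 \cdot 67 \left(- \frac{1}{222}\right) = \left(-5\right) \left(- \frac{67}{222}\right) = \frac{335}{222} \approx 1.509$)
$E{\left(J,T \right)} = 2 + T \left(98 + J\right)$ ($E{\left(J,T \right)} = \frac{T}{\frac{1}{98 + J}} + 82 \cdot \frac{1}{41} = T \left(98 + J\right) + 2 = 2 + T \left(98 + J\right)$)
$\frac{-17747 + 45024}{\frac{1}{E{\left(214,K \right)} - 35072} - 45809} = \frac{-17747 + 45024}{\frac{1}{\left(2 + 98 \cdot \frac{335}{222} + 214 \cdot \frac{335}{222}\right) - 35072} - 45809} = \frac{27277}{\frac{1}{\left(2 + \frac{16415}{111} + \frac{35845}{111}\right) - 35072} - 45809} = \frac{27277}{\frac{1}{\frac{17494}{37} - 35072} - 45809} = \frac{27277}{\frac{1}{- \frac{1280170}{37}} - 45809} = \frac{27277}{- \frac{37}{1280170} - 45809} = \frac{27277}{- \frac{58643307567}{1280170}} = 27277 \left(- \frac{1280170}{58643307567}\right) = - \frac{34919197090}{58643307567}$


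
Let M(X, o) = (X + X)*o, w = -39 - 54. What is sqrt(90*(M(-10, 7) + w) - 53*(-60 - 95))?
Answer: I*sqrt(12755) ≈ 112.94*I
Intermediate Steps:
w = -93
M(X, o) = 2*X*o (M(X, o) = (2*X)*o = 2*X*o)
sqrt(90*(M(-10, 7) + w) - 53*(-60 - 95)) = sqrt(90*(2*(-10)*7 - 93) - 53*(-60 - 95)) = sqrt(90*(-140 - 93) - 53*(-155)) = sqrt(90*(-233) + 8215) = sqrt(-20970 + 8215) = sqrt(-12755) = I*sqrt(12755)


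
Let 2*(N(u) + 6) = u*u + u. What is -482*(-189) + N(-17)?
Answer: 91228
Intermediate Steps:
N(u) = -6 + u/2 + u**2/2 (N(u) = -6 + (u*u + u)/2 = -6 + (u**2 + u)/2 = -6 + (u + u**2)/2 = -6 + (u/2 + u**2/2) = -6 + u/2 + u**2/2)
-482*(-189) + N(-17) = -482*(-189) + (-6 + (1/2)*(-17) + (1/2)*(-17)**2) = 91098 + (-6 - 17/2 + (1/2)*289) = 91098 + (-6 - 17/2 + 289/2) = 91098 + 130 = 91228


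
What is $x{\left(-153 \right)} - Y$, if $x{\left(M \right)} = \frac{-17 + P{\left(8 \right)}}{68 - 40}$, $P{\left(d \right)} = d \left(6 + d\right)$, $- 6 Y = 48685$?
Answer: $\frac{681875}{84} \approx 8117.6$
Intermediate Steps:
$Y = - \frac{48685}{6}$ ($Y = \left(- \frac{1}{6}\right) 48685 = - \frac{48685}{6} \approx -8114.2$)
$x{\left(M \right)} = \frac{95}{28}$ ($x{\left(M \right)} = \frac{-17 + 8 \left(6 + 8\right)}{68 - 40} = \frac{-17 + 8 \cdot 14}{28} = \left(-17 + 112\right) \frac{1}{28} = 95 \cdot \frac{1}{28} = \frac{95}{28}$)
$x{\left(-153 \right)} - Y = \frac{95}{28} - - \frac{48685}{6} = \frac{95}{28} + \frac{48685}{6} = \frac{681875}{84}$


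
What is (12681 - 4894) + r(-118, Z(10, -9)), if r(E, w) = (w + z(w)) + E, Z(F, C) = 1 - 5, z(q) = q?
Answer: 7661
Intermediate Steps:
Z(F, C) = -4
r(E, w) = E + 2*w (r(E, w) = (w + w) + E = 2*w + E = E + 2*w)
(12681 - 4894) + r(-118, Z(10, -9)) = (12681 - 4894) + (-118 + 2*(-4)) = 7787 + (-118 - 8) = 7787 - 126 = 7661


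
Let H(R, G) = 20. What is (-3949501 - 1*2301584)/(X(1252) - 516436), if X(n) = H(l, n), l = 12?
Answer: 6251085/516416 ≈ 12.105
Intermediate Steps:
X(n) = 20
(-3949501 - 1*2301584)/(X(1252) - 516436) = (-3949501 - 1*2301584)/(20 - 516436) = (-3949501 - 2301584)/(-516416) = -6251085*(-1/516416) = 6251085/516416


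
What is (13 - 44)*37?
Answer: -1147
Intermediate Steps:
(13 - 44)*37 = -31*37 = -1147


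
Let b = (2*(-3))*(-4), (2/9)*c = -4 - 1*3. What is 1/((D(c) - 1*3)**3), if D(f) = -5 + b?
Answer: 1/4096 ≈ 0.00024414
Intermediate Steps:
c = -63/2 (c = 9*(-4 - 1*3)/2 = 9*(-4 - 3)/2 = (9/2)*(-7) = -63/2 ≈ -31.500)
b = 24 (b = -6*(-4) = 24)
D(f) = 19 (D(f) = -5 + 24 = 19)
1/((D(c) - 1*3)**3) = 1/((19 - 1*3)**3) = 1/((19 - 3)**3) = 1/(16**3) = 1/4096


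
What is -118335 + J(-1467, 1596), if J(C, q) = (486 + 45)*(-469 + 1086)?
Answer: 209292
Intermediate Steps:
J(C, q) = 327627 (J(C, q) = 531*617 = 327627)
-118335 + J(-1467, 1596) = -118335 + 327627 = 209292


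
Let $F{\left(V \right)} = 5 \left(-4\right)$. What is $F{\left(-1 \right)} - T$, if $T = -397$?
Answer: $377$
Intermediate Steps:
$F{\left(V \right)} = -20$
$F{\left(-1 \right)} - T = -20 - -397 = -20 + 397 = 377$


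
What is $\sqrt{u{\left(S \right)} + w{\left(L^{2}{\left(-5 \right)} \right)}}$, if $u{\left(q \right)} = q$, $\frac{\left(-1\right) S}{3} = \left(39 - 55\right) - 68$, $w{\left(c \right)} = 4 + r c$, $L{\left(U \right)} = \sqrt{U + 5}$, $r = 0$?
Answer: $16$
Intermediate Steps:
$L{\left(U \right)} = \sqrt{5 + U}$
$w{\left(c \right)} = 4$ ($w{\left(c \right)} = 4 + 0 c = 4 + 0 = 4$)
$S = 252$ ($S = - 3 \left(\left(39 - 55\right) - 68\right) = - 3 \left(-16 - 68\right) = \left(-3\right) \left(-84\right) = 252$)
$\sqrt{u{\left(S \right)} + w{\left(L^{2}{\left(-5 \right)} \right)}} = \sqrt{252 + 4} = \sqrt{256} = 16$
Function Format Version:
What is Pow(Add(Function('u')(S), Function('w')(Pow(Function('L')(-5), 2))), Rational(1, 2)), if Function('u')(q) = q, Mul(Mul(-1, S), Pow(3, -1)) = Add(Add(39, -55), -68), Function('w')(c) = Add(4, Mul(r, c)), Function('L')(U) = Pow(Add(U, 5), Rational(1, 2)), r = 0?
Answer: 16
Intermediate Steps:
Function('L')(U) = Pow(Add(5, U), Rational(1, 2))
Function('w')(c) = 4 (Function('w')(c) = Add(4, Mul(0, c)) = Add(4, 0) = 4)
S = 252 (S = Mul(-3, Add(Add(39, -55), -68)) = Mul(-3, Add(-16, -68)) = Mul(-3, -84) = 252)
Pow(Add(Function('u')(S), Function('w')(Pow(Function('L')(-5), 2))), Rational(1, 2)) = Pow(Add(252, 4), Rational(1, 2)) = Pow(256, Rational(1, 2)) = 16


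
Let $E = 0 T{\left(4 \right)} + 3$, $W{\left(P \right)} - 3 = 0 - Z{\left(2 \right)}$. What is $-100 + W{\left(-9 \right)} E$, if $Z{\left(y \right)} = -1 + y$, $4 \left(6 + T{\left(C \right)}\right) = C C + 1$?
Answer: $-94$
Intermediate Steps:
$T{\left(C \right)} = - \frac{23}{4} + \frac{C^{2}}{4}$ ($T{\left(C \right)} = -6 + \frac{C C + 1}{4} = -6 + \frac{C^{2} + 1}{4} = -6 + \frac{1 + C^{2}}{4} = -6 + \left(\frac{1}{4} + \frac{C^{2}}{4}\right) = - \frac{23}{4} + \frac{C^{2}}{4}$)
$W{\left(P \right)} = 2$ ($W{\left(P \right)} = 3 + \left(0 - \left(-1 + 2\right)\right) = 3 + \left(0 - 1\right) = 3 - 1 = 2$)
$E = 3$ ($E = 0 \left(- \frac{23}{4} + \frac{4^{2}}{4}\right) + 3 = 0 \left(- \frac{23}{4} + \frac{1}{4} \cdot 16\right) + 3 = 0 \left(- \frac{23}{4} + 4\right) + 3 = 0 \left(- \frac{7}{4}\right) + 3 = 0 + 3 = 3$)
$-100 + W{\left(-9 \right)} E = -100 + 2 \cdot 3 = -100 + 6 = -94$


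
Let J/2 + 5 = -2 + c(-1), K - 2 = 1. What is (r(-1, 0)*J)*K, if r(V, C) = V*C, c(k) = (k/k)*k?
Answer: 0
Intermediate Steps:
K = 3 (K = 2 + 1 = 3)
c(k) = k (c(k) = 1*k = k)
r(V, C) = C*V
J = -16 (J = -10 + 2*(-2 - 1) = -10 + 2*(-3) = -10 - 6 = -16)
(r(-1, 0)*J)*K = ((0*(-1))*(-16))*3 = (0*(-16))*3 = 0*3 = 0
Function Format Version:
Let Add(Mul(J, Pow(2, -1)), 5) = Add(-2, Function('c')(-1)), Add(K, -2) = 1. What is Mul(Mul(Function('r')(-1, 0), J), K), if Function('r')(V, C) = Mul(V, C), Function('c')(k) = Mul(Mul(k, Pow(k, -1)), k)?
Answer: 0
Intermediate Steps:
K = 3 (K = Add(2, 1) = 3)
Function('c')(k) = k (Function('c')(k) = Mul(1, k) = k)
Function('r')(V, C) = Mul(C, V)
J = -16 (J = Add(-10, Mul(2, Add(-2, -1))) = Add(-10, Mul(2, -3)) = Add(-10, -6) = -16)
Mul(Mul(Function('r')(-1, 0), J), K) = Mul(Mul(Mul(0, -1), -16), 3) = Mul(Mul(0, -16), 3) = Mul(0, 3) = 0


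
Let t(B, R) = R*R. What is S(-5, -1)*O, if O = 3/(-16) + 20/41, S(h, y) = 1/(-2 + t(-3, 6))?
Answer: 197/22304 ≈ 0.0088325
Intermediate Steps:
t(B, R) = R**2
S(h, y) = 1/34 (S(h, y) = 1/(-2 + 6**2) = 1/(-2 + 36) = 1/34)
O = 197/656 (O = 3*(-1/16) + 20*(1/41) = -3/16 + 20/41 = 197/656 ≈ 0.30030)
S(-5, -1)*O = (1/34)*(197/656) = 197/22304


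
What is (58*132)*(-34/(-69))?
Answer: 86768/23 ≈ 3772.5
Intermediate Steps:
(58*132)*(-34/(-69)) = 7656*(-34*(-1/69)) = 7656*(34/69) = 86768/23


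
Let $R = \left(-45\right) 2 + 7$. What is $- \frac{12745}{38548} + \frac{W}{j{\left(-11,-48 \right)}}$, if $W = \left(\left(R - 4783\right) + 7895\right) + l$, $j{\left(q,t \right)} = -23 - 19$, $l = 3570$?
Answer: $- \frac{127456771}{809508} \approx -157.45$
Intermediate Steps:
$R = -83$ ($R = -90 + 7 = -83$)
$j{\left(q,t \right)} = -42$
$W = 6599$ ($W = \left(\left(-83 - 4783\right) + 7895\right) + 3570 = \left(-4866 + 7895\right) + 3570 = 3029 + 3570 = 6599$)
$- \frac{12745}{38548} + \frac{W}{j{\left(-11,-48 \right)}} = - \frac{12745}{38548} + \frac{6599}{-42} = \left(-12745\right) \frac{1}{38548} + 6599 \left(- \frac{1}{42}\right) = - \frac{12745}{38548} - \frac{6599}{42} = - \frac{127456771}{809508}$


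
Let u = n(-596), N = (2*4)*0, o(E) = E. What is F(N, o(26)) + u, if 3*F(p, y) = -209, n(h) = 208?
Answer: 415/3 ≈ 138.33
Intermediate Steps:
N = 0 (N = 8*0 = 0)
u = 208
F(p, y) = -209/3 (F(p, y) = (1/3)*(-209) = -209/3)
F(N, o(26)) + u = -209/3 + 208 = 415/3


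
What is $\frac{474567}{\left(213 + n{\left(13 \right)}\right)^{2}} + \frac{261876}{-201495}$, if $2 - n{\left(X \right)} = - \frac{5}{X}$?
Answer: $\frac{134353890337}{15044960000} \approx 8.9302$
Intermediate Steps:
$n{\left(X \right)} = 2 + \frac{5}{X}$ ($n{\left(X \right)} = 2 - - \frac{5}{X} = 2 + \frac{5}{X}$)
$\frac{474567}{\left(213 + n{\left(13 \right)}\right)^{2}} + \frac{261876}{-201495} = \frac{474567}{\left(213 + \left(2 + \frac{5}{13}\right)\right)^{2}} + \frac{261876}{-201495} = \frac{474567}{\left(213 + \left(2 + 5 \cdot \frac{1}{13}\right)\right)^{2}} + 261876 \left(- \frac{1}{201495}\right) = \frac{474567}{\left(213 + \left(2 + \frac{5}{13}\right)\right)^{2}} - \frac{87292}{67165} = \frac{474567}{\left(213 + \frac{31}{13}\right)^{2}} - \frac{87292}{67165} = \frac{474567}{\left(\frac{2800}{13}\right)^{2}} - \frac{87292}{67165} = \frac{474567}{\frac{7840000}{169}} - \frac{87292}{67165} = 474567 \cdot \frac{169}{7840000} - \frac{87292}{67165} = \frac{80201823}{7840000} - \frac{87292}{67165} = \frac{134353890337}{15044960000}$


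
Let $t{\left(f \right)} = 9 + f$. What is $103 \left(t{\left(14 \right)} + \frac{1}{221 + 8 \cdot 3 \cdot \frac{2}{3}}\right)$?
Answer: $\frac{561556}{237} \approx 2369.4$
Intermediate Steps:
$103 \left(t{\left(14 \right)} + \frac{1}{221 + 8 \cdot 3 \cdot \frac{2}{3}}\right) = 103 \left(\left(9 + 14\right) + \frac{1}{221 + 8 \cdot 3 \cdot \frac{2}{3}}\right) = 103 \left(23 + \frac{1}{221 + 24 \cdot 2 \cdot \frac{1}{3}}\right) = 103 \left(23 + \frac{1}{221 + 24 \cdot \frac{2}{3}}\right) = 103 \left(23 + \frac{1}{221 + 16}\right) = 103 \left(23 + \frac{1}{237}\right) = 103 \cdot \frac{5452}{237} = \frac{561556}{237}$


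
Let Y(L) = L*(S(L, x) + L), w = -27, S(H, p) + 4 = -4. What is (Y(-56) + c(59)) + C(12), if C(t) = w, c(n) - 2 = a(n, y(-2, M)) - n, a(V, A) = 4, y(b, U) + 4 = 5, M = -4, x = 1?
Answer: 3504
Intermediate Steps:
S(H, p) = -8 (S(H, p) = -4 - 4 = -8)
y(b, U) = 1 (y(b, U) = -4 + 5 = 1)
c(n) = 6 - n (c(n) = 2 + (4 - n) = 6 - n)
C(t) = -27
Y(L) = L*(-8 + L)
(Y(-56) + c(59)) + C(12) = (-56*(-8 - 56) + (6 - 1*59)) - 27 = (-56*(-64) + (6 - 59)) - 27 = (3584 - 53) - 27 = 3531 - 27 = 3504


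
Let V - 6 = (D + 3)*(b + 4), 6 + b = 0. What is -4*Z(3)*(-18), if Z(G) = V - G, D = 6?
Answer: -1080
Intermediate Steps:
b = -6 (b = -6 + 0 = -6)
V = -12 (V = 6 + (6 + 3)*(-6 + 4) = 6 + 9*(-2) = 6 - 18 = -12)
Z(G) = -12 - G
-4*Z(3)*(-18) = -4*(-12 - 1*3)*(-18) = -4*(-12 - 3)*(-18) = -4*(-15)*(-18) = 60*(-18) = -1080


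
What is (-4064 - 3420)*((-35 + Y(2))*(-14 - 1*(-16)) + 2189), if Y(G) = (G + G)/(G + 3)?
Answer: -79352852/5 ≈ -1.5871e+7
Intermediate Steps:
Y(G) = 2*G/(3 + G) (Y(G) = (2*G)/(3 + G) = 2*G/(3 + G))
(-4064 - 3420)*((-35 + Y(2))*(-14 - 1*(-16)) + 2189) = (-4064 - 3420)*((-35 + 2*2/(3 + 2))*(-14 - 1*(-16)) + 2189) = -7484*((-35 + 2*2/5)*(-14 + 16) + 2189) = -7484*((-35 + 2*2*(⅕))*2 + 2189) = -7484*((-35 + ⅘)*2 + 2189) = -7484*(-171/5*2 + 2189) = -7484*(-342/5 + 2189) = -7484*10603/5 = -79352852/5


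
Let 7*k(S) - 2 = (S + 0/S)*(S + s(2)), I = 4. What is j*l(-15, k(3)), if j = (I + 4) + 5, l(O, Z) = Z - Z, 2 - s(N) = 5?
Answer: 0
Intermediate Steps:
s(N) = -3 (s(N) = 2 - 1*5 = 2 - 5 = -3)
k(S) = 2/7 + S*(-3 + S)/7 (k(S) = 2/7 + ((S + 0/S)*(S - 3))/7 = 2/7 + ((S + 0)*(-3 + S))/7 = 2/7 + (S*(-3 + S))/7 = 2/7 + S*(-3 + S)/7)
l(O, Z) = 0
j = 13 (j = (4 + 4) + 5 = 8 + 5 = 13)
j*l(-15, k(3)) = 13*0 = 0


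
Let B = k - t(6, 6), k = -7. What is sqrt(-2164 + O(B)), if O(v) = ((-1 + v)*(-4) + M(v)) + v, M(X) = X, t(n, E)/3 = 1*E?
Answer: I*sqrt(2110) ≈ 45.935*I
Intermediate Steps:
t(n, E) = 3*E (t(n, E) = 3*(1*E) = 3*E)
B = -25 (B = -7 - 3*6 = -7 - 1*18 = -7 - 18 = -25)
O(v) = 4 - 2*v (O(v) = ((-1 + v)*(-4) + v) + v = ((4 - 4*v) + v) + v = (4 - 3*v) + v = 4 - 2*v)
sqrt(-2164 + O(B)) = sqrt(-2164 + (4 - 2*(-25))) = sqrt(-2164 + (4 + 50)) = sqrt(-2164 + 54) = sqrt(-2110) = I*sqrt(2110)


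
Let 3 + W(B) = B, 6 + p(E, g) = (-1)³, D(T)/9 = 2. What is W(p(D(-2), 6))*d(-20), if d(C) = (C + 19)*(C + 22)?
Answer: 20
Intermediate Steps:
D(T) = 18 (D(T) = 9*2 = 18)
p(E, g) = -7 (p(E, g) = -6 + (-1)³ = -6 - 1 = -7)
W(B) = -3 + B
d(C) = (19 + C)*(22 + C)
W(p(D(-2), 6))*d(-20) = (-3 - 7)*(418 + (-20)² + 41*(-20)) = -10*(418 + 400 - 820) = -10*(-2) = 20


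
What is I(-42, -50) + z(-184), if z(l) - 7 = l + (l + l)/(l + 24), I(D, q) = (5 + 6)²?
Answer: -537/10 ≈ -53.700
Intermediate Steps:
I(D, q) = 121 (I(D, q) = 11² = 121)
z(l) = 7 + l + 2*l/(24 + l) (z(l) = 7 + (l + (l + l)/(l + 24)) = 7 + (l + (2*l)/(24 + l)) = 7 + (l + 2*l/(24 + l)) = 7 + l + 2*l/(24 + l))
I(-42, -50) + z(-184) = 121 + (168 + (-184)² + 33*(-184))/(24 - 184) = 121 + (168 + 33856 - 6072)/(-160) = 121 - 1/160*27952 = 121 - 1747/10 = -537/10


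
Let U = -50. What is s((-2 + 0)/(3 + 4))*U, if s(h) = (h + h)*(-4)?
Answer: -800/7 ≈ -114.29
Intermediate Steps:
s(h) = -8*h (s(h) = (2*h)*(-4) = -8*h)
s((-2 + 0)/(3 + 4))*U = -8*(-2 + 0)/(3 + 4)*(-50) = -(-16)/7*(-50) = -8*(-2/7)*(-50) = (16/7)*(-50) = -800/7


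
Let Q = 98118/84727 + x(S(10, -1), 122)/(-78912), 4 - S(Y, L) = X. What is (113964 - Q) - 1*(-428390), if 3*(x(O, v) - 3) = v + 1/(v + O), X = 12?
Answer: 1240146256209310705/2286604142208 ≈ 5.4235e+5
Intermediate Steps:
S(Y, L) = -8 (S(Y, L) = 4 - 1*12 = 4 - 12 = -8)
x(O, v) = 3 + v/3 + 1/(3*(O + v)) (x(O, v) = 3 + (v + 1/(v + O))/3 = 3 + (v + 1/(O + v))/3 = 3 + (v/3 + 1/(3*(O + v))) = 3 + v/3 + 1/(3*(O + v)))
Q = 2646733766927/2286604142208 (Q = 98118/84727 + ((1 + 122² + 9*(-8) + 9*122 - 8*122)/(3*(-8 + 122)))/(-78912) = 98118*(1/84727) + ((⅓)*(1 + 14884 - 72 + 1098 - 976)/114)*(-1/78912) = 98118/84727 + ((⅓)*(1/114)*14935)*(-1/78912) = 98118/84727 + (14935/342)*(-1/78912) = 98118/84727 - 14935/26987904 = 2646733766927/2286604142208 ≈ 1.1575)
(113964 - Q) - 1*(-428390) = (113964 - 1*2646733766927/2286604142208) - 1*(-428390) = (113964 - 2646733766927/2286604142208) + 428390 = 260587907728825585/2286604142208 + 428390 = 1240146256209310705/2286604142208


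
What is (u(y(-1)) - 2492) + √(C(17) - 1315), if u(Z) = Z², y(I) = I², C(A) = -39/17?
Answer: -2491 + I*√380698/17 ≈ -2491.0 + 36.295*I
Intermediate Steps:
C(A) = -39/17 (C(A) = -39*1/17 = -39/17)
(u(y(-1)) - 2492) + √(C(17) - 1315) = (((-1)²)² - 2492) + √(-39/17 - 1315) = (1² - 2492) + √(-22394/17) = (1 - 2492) + I*√380698/17 = -2491 + I*√380698/17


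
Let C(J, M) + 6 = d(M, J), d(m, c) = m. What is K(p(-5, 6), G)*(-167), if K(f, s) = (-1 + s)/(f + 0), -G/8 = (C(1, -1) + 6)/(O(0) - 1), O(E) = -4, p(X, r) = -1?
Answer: -2171/5 ≈ -434.20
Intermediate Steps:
C(J, M) = -6 + M
G = -8/5 (G = -8*((-6 - 1) + 6)/(-4 - 1) = -8*(-7 + 6)/(-5) = -(-8)*(-1)/5 = -8*⅕ = -8/5 ≈ -1.6000)
K(f, s) = (-1 + s)/f
K(p(-5, 6), G)*(-167) = ((-1 - 8/5)/(-1))*(-167) = -1*(-13/5)*(-167) = (13/5)*(-167) = -2171/5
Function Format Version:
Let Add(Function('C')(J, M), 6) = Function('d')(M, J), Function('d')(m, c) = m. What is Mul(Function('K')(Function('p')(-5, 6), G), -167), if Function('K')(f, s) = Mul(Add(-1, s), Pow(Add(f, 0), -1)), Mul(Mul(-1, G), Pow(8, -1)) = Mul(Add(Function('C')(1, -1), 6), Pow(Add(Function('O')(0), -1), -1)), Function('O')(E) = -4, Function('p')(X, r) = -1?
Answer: Rational(-2171, 5) ≈ -434.20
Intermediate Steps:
Function('C')(J, M) = Add(-6, M)
G = Rational(-8, 5) (G = Mul(-8, Mul(Add(Add(-6, -1), 6), Pow(Add(-4, -1), -1))) = Mul(-8, Mul(Add(-7, 6), Pow(-5, -1))) = Mul(-8, Mul(-1, Rational(-1, 5))) = Mul(-8, Rational(1, 5)) = Rational(-8, 5) ≈ -1.6000)
Function('K')(f, s) = Mul(Pow(f, -1), Add(-1, s)) (Function('K')(f, s) = Mul(Add(-1, s), Pow(f, -1)) = Mul(Pow(f, -1), Add(-1, s)))
Mul(Function('K')(Function('p')(-5, 6), G), -167) = Mul(Mul(Pow(-1, -1), Add(-1, Rational(-8, 5))), -167) = Mul(Mul(-1, Rational(-13, 5)), -167) = Mul(Rational(13, 5), -167) = Rational(-2171, 5)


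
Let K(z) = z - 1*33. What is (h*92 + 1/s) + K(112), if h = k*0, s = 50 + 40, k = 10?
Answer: 7111/90 ≈ 79.011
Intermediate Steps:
K(z) = -33 + z (K(z) = z - 33 = -33 + z)
s = 90
h = 0 (h = 10*0 = 0)
(h*92 + 1/s) + K(112) = (0*92 + 1/90) + (-33 + 112) = (0 + 1/90) + 79 = 1/90 + 79 = 7111/90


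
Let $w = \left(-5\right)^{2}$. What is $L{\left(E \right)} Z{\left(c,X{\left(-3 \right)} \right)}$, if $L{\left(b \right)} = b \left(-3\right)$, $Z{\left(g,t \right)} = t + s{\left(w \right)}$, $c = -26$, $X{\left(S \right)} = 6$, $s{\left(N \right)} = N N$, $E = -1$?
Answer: $1893$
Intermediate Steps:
$w = 25$
$s{\left(N \right)} = N^{2}$
$Z{\left(g,t \right)} = 625 + t$ ($Z{\left(g,t \right)} = t + 25^{2} = t + 625 = 625 + t$)
$L{\left(b \right)} = - 3 b$
$L{\left(E \right)} Z{\left(c,X{\left(-3 \right)} \right)} = \left(-3\right) \left(-1\right) \left(625 + 6\right) = 3 \cdot 631 = 1893$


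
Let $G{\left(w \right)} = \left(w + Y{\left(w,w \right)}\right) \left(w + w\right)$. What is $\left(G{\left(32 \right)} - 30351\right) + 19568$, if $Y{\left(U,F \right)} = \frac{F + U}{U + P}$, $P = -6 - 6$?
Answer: $- \frac{42651}{5} \approx -8530.2$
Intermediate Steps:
$P = -12$
$Y{\left(U,F \right)} = \frac{F + U}{-12 + U}$ ($Y{\left(U,F \right)} = \frac{F + U}{U - 12} = \frac{F + U}{-12 + U}$)
$G{\left(w \right)} = 2 w \left(w + \frac{2 w}{-12 + w}\right)$ ($G{\left(w \right)} = \left(w + \frac{w + w}{-12 + w}\right) \left(w + w\right) = \left(w + \frac{2 w}{-12 + w}\right) 2 w = 2 w \left(w + \frac{2 w}{-12 + w}\right)$)
$\left(G{\left(32 \right)} - 30351\right) + 19568 = \left(\frac{2 \cdot 32^{2} \left(-10 + 32\right)}{-12 + 32} - 30351\right) + 19568 = \left(2 \cdot 1024 \cdot \frac{1}{20} \cdot 22 - 30351\right) + 19568 = \left(\frac{11264}{5} - 30351\right) + 19568 = - \frac{140491}{5} + 19568 = - \frac{42651}{5}$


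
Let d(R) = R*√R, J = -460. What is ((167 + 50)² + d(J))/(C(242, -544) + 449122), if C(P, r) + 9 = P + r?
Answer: 47089/448811 - 920*I*√115/448811 ≈ 0.10492 - 0.021982*I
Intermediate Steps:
d(R) = R^(3/2)
C(P, r) = -9 + P + r (C(P, r) = -9 + (P + r) = -9 + P + r)
((167 + 50)² + d(J))/(C(242, -544) + 449122) = ((167 + 50)² + (-460)^(3/2))/((-9 + 242 - 544) + 449122) = (217² - 920*I*√115)/(-311 + 449122) = (47089 - 920*I*√115)/448811 = (47089 - 920*I*√115)*(1/448811) = 47089/448811 - 920*I*√115/448811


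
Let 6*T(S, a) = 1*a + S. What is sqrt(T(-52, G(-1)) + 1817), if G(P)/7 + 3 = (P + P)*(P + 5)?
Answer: 3*sqrt(798)/2 ≈ 42.373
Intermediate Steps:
G(P) = -21 + 14*P*(5 + P) (G(P) = -21 + 7*((P + P)*(P + 5)) = -21 + 7*((2*P)*(5 + P)) = -21 + 7*(2*P*(5 + P)) = -21 + 14*P*(5 + P))
T(S, a) = S/6 + a/6 (T(S, a) = (1*a + S)/6 = (a + S)/6 = (S + a)/6 = S/6 + a/6)
sqrt(T(-52, G(-1)) + 1817) = sqrt(((1/6)*(-52) + (-21 + 14*(-1)**2 + 70*(-1))/6) + 1817) = sqrt((-26/3 + (-21 + 14*1 - 70)/6) + 1817) = sqrt((-26/3 + (-21 + 14 - 70)/6) + 1817) = sqrt((-26/3 + (1/6)*(-77)) + 1817) = sqrt((-26/3 - 77/6) + 1817) = sqrt(-43/2 + 1817) = sqrt(3591/2) = 3*sqrt(798)/2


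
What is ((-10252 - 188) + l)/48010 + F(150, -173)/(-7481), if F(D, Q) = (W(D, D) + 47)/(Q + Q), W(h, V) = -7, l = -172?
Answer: -6866614078/31067583065 ≈ -0.22102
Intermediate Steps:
F(D, Q) = 20/Q (F(D, Q) = (-7 + 47)/(Q + Q) = 40/((2*Q)) = 40*(1/(2*Q)) = 20/Q)
((-10252 - 188) + l)/48010 + F(150, -173)/(-7481) = ((-10252 - 188) - 172)/48010 + (20/(-173))/(-7481) = (-10440 - 172)*(1/48010) + (20*(-1/173))*(-1/7481) = -10612*1/48010 - 20/173*(-1/7481) = -5306/24005 + 20/1294213 = -6866614078/31067583065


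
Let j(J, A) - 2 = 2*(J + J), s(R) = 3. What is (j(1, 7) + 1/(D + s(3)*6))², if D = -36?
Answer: 11449/324 ≈ 35.336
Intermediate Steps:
j(J, A) = 2 + 4*J (j(J, A) = 2 + 2*(J + J) = 2 + 2*(2*J) = 2 + 4*J)
(j(1, 7) + 1/(D + s(3)*6))² = ((2 + 4*1) + 1/(-36 + 3*6))² = ((2 + 4) + 1/(-36 + 18))² = (6 + 1/(-18))² = (6 - 1/18)² = (107/18)² = 11449/324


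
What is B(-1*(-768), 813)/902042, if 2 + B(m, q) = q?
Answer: 811/902042 ≈ 0.00089907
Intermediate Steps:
B(m, q) = -2 + q
B(-1*(-768), 813)/902042 = (-2 + 813)/902042 = 811*(1/902042) = 811/902042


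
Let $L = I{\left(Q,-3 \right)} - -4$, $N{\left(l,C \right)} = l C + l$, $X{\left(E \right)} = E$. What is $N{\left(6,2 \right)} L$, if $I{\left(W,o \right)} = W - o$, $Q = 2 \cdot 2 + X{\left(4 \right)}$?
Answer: $270$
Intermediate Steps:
$Q = 8$ ($Q = 2 \cdot 2 + 4 = 4 + 4 = 8$)
$N{\left(l,C \right)} = l + C l$ ($N{\left(l,C \right)} = C l + l = l + C l$)
$L = 15$ ($L = \left(8 - -3\right) - -4 = \left(8 + 3\right) + 4 = 11 + 4 = 15$)
$N{\left(6,2 \right)} L = 6 \left(1 + 2\right) 15 = 6 \cdot 3 \cdot 15 = 18 \cdot 15 = 270$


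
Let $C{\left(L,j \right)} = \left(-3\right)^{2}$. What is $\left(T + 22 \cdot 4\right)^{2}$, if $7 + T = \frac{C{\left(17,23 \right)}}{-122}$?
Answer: $\frac{97476129}{14884} \approx 6549.1$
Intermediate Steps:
$C{\left(L,j \right)} = 9$
$T = - \frac{863}{122}$ ($T = -7 + \frac{9}{-122} = -7 + 9 \left(- \frac{1}{122}\right) = -7 - \frac{9}{122} = - \frac{863}{122} \approx -7.0738$)
$\left(T + 22 \cdot 4\right)^{2} = \left(- \frac{863}{122} + 22 \cdot 4\right)^{2} = \left(- \frac{863}{122} + 88\right)^{2} = \left(\frac{9873}{122}\right)^{2} = \frac{97476129}{14884}$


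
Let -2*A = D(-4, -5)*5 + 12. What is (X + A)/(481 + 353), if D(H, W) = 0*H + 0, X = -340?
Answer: -173/417 ≈ -0.41487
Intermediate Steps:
D(H, W) = 0 (D(H, W) = 0 + 0 = 0)
A = -6 (A = -(0*5 + 12)/2 = -(0 + 12)/2 = -1/2*12 = -6)
(X + A)/(481 + 353) = (-340 - 6)/(481 + 353) = -346/834 = -346*1/834 = -173/417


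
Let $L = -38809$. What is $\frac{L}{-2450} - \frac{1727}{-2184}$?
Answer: $\frac{6356429}{382200} \approx 16.631$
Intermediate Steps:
$\frac{L}{-2450} - \frac{1727}{-2184} = - \frac{38809}{-2450} - \frac{1727}{-2184} = \left(-38809\right) \left(- \frac{1}{2450}\right) - - \frac{1727}{2184} = \frac{38809}{2450} + \frac{1727}{2184} = \frac{6356429}{382200}$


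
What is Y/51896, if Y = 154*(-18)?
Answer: -693/12974 ≈ -0.053415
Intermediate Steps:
Y = -2772
Y/51896 = -2772/51896 = -2772*1/51896 = -693/12974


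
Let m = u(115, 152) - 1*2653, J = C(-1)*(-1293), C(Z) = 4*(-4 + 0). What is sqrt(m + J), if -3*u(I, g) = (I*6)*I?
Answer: 3*I*sqrt(935) ≈ 91.733*I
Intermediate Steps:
C(Z) = -16 (C(Z) = 4*(-4) = -16)
u(I, g) = -2*I**2 (u(I, g) = -I*6*I/3 = -6*I*I/3 = -2*I**2)
J = 20688 (J = -16*(-1293) = 20688)
m = -29103 (m = -2*115**2 - 1*2653 = -2*13225 - 2653 = -26450 - 2653 = -29103)
sqrt(m + J) = sqrt(-29103 + 20688) = sqrt(-8415) = 3*I*sqrt(935)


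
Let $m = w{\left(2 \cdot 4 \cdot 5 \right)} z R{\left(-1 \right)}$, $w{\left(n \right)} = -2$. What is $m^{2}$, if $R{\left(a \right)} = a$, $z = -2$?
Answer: $16$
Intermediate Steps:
$m = -4$ ($m = \left(-2\right) \left(-2\right) \left(-1\right) = 4 \left(-1\right) = -4$)
$m^{2} = \left(-4\right)^{2} = 16$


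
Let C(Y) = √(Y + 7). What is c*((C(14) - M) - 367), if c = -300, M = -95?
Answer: 81600 - 300*√21 ≈ 80225.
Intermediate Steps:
C(Y) = √(7 + Y)
c*((C(14) - M) - 367) = -300*((√(7 + 14) - 1*(-95)) - 367) = -300*((√21 + 95) - 367) = -300*((95 + √21) - 367) = -300*(-272 + √21) = 81600 - 300*√21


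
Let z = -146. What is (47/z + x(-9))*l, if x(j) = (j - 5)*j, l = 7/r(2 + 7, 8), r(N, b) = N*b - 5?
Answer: 128443/9782 ≈ 13.131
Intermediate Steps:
r(N, b) = -5 + N*b
l = 7/67 (l = 7/(-5 + (2 + 7)*8) = 7/(-5 + 9*8) = 7/(-5 + 72) = 7/67 ≈ 0.10448)
x(j) = j*(-5 + j) (x(j) = (-5 + j)*j = j*(-5 + j))
(47/z + x(-9))*l = (47/(-146) - 9*(-5 - 9))*(7/67) = (47*(-1/146) - 9*(-14))*(7/67) = (-47/146 + 126)*(7/67) = (18349/146)*(7/67) = 128443/9782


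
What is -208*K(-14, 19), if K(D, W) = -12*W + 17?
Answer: 43888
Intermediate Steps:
K(D, W) = 17 - 12*W
-208*K(-14, 19) = -208*(17 - 12*19) = -208*(17 - 228) = -208*(-211) = 43888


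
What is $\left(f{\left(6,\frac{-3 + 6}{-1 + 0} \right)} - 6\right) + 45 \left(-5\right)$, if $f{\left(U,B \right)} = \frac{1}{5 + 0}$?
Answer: $- \frac{1154}{5} \approx -230.8$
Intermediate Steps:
$f{\left(U,B \right)} = \frac{1}{5}$
$\left(f{\left(6,\frac{-3 + 6}{-1 + 0} \right)} - 6\right) + 45 \left(-5\right) = \left(\frac{1}{5} - 6\right) + 45 \left(-5\right) = \left(\frac{1}{5} - 6\right) - 225 = - \frac{29}{5} - 225 = - \frac{1154}{5}$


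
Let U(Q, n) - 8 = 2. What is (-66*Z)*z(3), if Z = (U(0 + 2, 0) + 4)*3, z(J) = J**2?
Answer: -24948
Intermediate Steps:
U(Q, n) = 10 (U(Q, n) = 8 + 2 = 10)
Z = 42 (Z = (10 + 4)*3 = 14*3 = 42)
(-66*Z)*z(3) = -66*42*3**2 = -2772*9 = -24948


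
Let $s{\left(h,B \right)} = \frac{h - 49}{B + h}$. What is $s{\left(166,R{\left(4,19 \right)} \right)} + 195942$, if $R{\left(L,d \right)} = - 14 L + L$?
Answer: $\frac{7445835}{38} \approx 1.9594 \cdot 10^{5}$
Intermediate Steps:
$R{\left(L,d \right)} = - 13 L$
$s{\left(h,B \right)} = \frac{-49 + h}{B + h}$
$s{\left(166,R{\left(4,19 \right)} \right)} + 195942 = \frac{-49 + 166}{\left(-13\right) 4 + 166} + 195942 = \frac{1}{-52 + 166} \cdot 117 + 195942 = \frac{1}{114} \cdot 117 + 195942 = \frac{39}{38} + 195942 = \frac{7445835}{38}$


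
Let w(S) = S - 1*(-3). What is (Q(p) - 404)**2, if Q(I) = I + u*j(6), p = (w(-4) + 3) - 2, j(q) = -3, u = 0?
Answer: 163216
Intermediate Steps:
w(S) = 3 + S (w(S) = S + 3 = 3 + S)
p = 0 (p = ((3 - 4) + 3) - 2 = (-1 + 3) - 2 = 2 - 2 = 0)
Q(I) = I (Q(I) = I + 0*(-3) = I + 0 = I)
(Q(p) - 404)**2 = (0 - 404)**2 = (-404)**2 = 163216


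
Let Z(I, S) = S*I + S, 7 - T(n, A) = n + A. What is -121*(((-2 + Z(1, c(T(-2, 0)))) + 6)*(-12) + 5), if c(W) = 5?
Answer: 19723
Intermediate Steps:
T(n, A) = 7 - A - n (T(n, A) = 7 - (n + A) = 7 - (A + n) = 7 + (-A - n) = 7 - A - n)
Z(I, S) = S + I*S (Z(I, S) = I*S + S = S + I*S)
-121*(((-2 + Z(1, c(T(-2, 0)))) + 6)*(-12) + 5) = -121*(((-2 + 5*(1 + 1)) + 6)*(-12) + 5) = -121*(((-2 + 5*2) + 6)*(-12) + 5) = -121*(((-2 + 10) + 6)*(-12) + 5) = -121*((8 + 6)*(-12) + 5) = -121*(14*(-12) + 5) = -121*(-168 + 5) = -121*(-163) = 19723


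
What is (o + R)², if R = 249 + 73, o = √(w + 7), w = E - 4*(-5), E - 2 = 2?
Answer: (322 + √31)² ≈ 1.0730e+5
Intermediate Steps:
E = 4 (E = 2 + 2 = 4)
w = 24 (w = 4 - 4*(-5) = 4 + 20 = 24)
o = √31 (o = √(24 + 7) = √31 ≈ 5.5678)
R = 322
(o + R)² = (√31 + 322)² = (322 + √31)²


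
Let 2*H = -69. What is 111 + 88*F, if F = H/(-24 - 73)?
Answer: 13803/97 ≈ 142.30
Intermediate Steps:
H = -69/2 (H = (½)*(-69) = -69/2 ≈ -34.500)
F = 69/194 (F = -69/(2*(-24 - 73)) = -69/2/(-97) = -69/2*(-1/97) = 69/194 ≈ 0.35567)
111 + 88*F = 111 + 88*(69/194) = 111 + 3036/97 = 13803/97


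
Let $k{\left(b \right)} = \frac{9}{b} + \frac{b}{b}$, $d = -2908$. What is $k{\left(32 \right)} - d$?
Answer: $\frac{93097}{32} \approx 2909.3$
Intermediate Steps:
$k{\left(b \right)} = 1 + \frac{9}{b}$ ($k{\left(b \right)} = \frac{9}{b} + 1 = 1 + \frac{9}{b}$)
$k{\left(32 \right)} - d = \frac{9 + 32}{32} - -2908 = \frac{1}{32} \cdot 41 + 2908 = \frac{41}{32} + 2908 = \frac{93097}{32}$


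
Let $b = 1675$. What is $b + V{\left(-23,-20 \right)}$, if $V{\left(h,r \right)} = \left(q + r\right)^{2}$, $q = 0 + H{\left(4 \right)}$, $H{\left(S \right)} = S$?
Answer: $1931$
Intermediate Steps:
$q = 4$ ($q = 0 + 4 = 4$)
$V{\left(h,r \right)} = \left(4 + r\right)^{2}$
$b + V{\left(-23,-20 \right)} = 1675 + \left(4 - 20\right)^{2} = 1675 + \left(-16\right)^{2} = 1675 + 256 = 1931$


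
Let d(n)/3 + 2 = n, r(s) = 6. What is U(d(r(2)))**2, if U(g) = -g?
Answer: 144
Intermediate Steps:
d(n) = -6 + 3*n
U(d(r(2)))**2 = (-(-6 + 3*6))**2 = (-(-6 + 18))**2 = (-1*12)**2 = (-12)**2 = 144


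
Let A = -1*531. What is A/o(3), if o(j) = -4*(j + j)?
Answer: 177/8 ≈ 22.125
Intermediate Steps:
A = -531
o(j) = -8*j
A/o(3) = -531/(-8*3) = -531/(-24) = -1/24*(-531) = 177/8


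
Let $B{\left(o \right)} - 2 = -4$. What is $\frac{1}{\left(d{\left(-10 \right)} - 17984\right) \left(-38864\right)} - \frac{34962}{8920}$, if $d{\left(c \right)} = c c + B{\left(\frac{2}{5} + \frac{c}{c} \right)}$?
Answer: $- \frac{3037854751741}{775060476960} \approx -3.9195$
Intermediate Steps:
$B{\left(o \right)} = -2$ ($B{\left(o \right)} = 2 - 4 = -2$)
$d{\left(c \right)} = -2 + c^{2}$ ($d{\left(c \right)} = c c - 2 = c^{2} - 2 = -2 + c^{2}$)
$\frac{1}{\left(d{\left(-10 \right)} - 17984\right) \left(-38864\right)} - \frac{34962}{8920} = \frac{1}{\left(\left(-2 + \left(-10\right)^{2}\right) - 17984\right) \left(-38864\right)} - \frac{34962}{8920} = \frac{1}{\left(-2 + 100\right) - 17984} \left(- \frac{1}{38864}\right) - \frac{17481}{4460} = \frac{1}{98 - 17984} \left(- \frac{1}{38864}\right) - \frac{17481}{4460} = \frac{1}{-17886} \left(- \frac{1}{38864}\right) - \frac{17481}{4460} = \left(- \frac{1}{17886}\right) \left(- \frac{1}{38864}\right) - \frac{17481}{4460} = \frac{1}{695121504} - \frac{17481}{4460} = - \frac{3037854751741}{775060476960}$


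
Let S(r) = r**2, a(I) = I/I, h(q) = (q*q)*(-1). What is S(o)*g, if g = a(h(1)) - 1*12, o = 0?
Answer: 0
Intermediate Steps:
h(q) = -q**2 (h(q) = q**2*(-1) = -q**2)
a(I) = 1
g = -11 (g = 1 - 1*12 = 1 - 12 = -11)
S(o)*g = 0**2*(-11) = 0*(-11) = 0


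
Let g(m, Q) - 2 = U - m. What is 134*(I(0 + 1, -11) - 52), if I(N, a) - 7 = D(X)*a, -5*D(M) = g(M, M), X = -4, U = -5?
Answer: -28676/5 ≈ -5735.2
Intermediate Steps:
g(m, Q) = -3 - m (g(m, Q) = 2 + (-5 - m) = -3 - m)
D(M) = ⅗ + M/5 (D(M) = -(-3 - M)/5 = ⅗ + M/5)
I(N, a) = 7 - a/5 (I(N, a) = 7 + (⅗ + (⅕)*(-4))*a = 7 + (⅗ - ⅘)*a = 7 - a/5)
134*(I(0 + 1, -11) - 52) = 134*((7 - ⅕*(-11)) - 52) = 134*((7 + 11/5) - 52) = 134*(46/5 - 52) = 134*(-214/5) = -28676/5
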